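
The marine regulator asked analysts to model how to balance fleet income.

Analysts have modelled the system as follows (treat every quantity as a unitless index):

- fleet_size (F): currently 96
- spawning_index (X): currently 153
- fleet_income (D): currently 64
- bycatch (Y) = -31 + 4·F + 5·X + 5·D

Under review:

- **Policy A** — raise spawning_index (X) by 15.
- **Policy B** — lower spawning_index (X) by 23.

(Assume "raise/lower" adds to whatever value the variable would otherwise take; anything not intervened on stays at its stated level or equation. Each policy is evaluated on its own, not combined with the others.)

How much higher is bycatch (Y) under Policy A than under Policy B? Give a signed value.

190

Policy A (X + 15):
  F = 96
  X = 153 + 15 = 168
  D = 64
  Y = -31 + 4·96 + 5·168 + 5·64 = 1513
Policy B (X − 23):
  F = 96
  X = 153 − 23 = 130
  D = 64
  Y = -31 + 4·96 + 5·130 + 5·64 = 1323
Y: 1513 − 1323 = 190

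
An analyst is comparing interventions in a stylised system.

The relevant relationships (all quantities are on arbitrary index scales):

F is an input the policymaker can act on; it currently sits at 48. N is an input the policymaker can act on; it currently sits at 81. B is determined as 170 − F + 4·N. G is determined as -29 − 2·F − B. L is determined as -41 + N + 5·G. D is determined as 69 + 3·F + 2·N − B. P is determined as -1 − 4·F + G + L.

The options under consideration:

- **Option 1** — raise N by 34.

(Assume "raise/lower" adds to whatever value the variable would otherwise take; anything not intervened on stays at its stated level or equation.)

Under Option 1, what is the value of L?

Option 1 (N + 34):
  F = 48
  N = 81 + 34 = 115
  B = 170 − 48 + 4·115 = 582
  G = -29 − 2·48 − 582 = -707
  L = -41 + 115 + 5·(-707) = -3461

-3461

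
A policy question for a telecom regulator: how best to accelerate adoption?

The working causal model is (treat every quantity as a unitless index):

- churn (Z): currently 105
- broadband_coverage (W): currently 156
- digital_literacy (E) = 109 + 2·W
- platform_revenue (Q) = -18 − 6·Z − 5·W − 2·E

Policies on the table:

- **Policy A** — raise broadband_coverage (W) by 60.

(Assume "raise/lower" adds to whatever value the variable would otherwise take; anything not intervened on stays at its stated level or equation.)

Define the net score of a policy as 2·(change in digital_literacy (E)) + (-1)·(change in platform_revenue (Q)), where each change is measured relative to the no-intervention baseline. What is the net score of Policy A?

780

Baseline:
  Z = 105
  W = 156
  E = 109 + 2·156 = 421
  Q = -18 − 6·105 − 5·156 − 2·421 = -2270
Policy A (W + 60):
  Z = 105
  W = 156 + 60 = 216
  E = 109 + 2·216 = 541
  Q = -18 − 6·105 − 5·216 − 2·541 = -2810
ΔE = 541 − 421 = 120; ΔQ = -2810 − (-2270) = -540
Score = 2·120 + (-1)·(-540) = 780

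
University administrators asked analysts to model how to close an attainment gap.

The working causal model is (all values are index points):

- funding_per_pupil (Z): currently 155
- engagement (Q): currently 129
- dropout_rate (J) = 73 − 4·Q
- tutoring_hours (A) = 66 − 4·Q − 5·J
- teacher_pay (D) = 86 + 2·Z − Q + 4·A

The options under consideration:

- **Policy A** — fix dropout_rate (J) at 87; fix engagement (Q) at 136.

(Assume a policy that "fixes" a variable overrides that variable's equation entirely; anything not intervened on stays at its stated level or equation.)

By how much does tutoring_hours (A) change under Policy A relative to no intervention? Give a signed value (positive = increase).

-2678

Baseline:
  Q = 129
  J = 73 − 4·129 = -443
  A = 66 − 4·129 − 5·(-443) = 1765
Policy A (J := 87, Q := 136):
  Q = 136
  J = 87
  A = 66 − 4·136 − 5·87 = -913
Change in A: -913 − 1765 = -2678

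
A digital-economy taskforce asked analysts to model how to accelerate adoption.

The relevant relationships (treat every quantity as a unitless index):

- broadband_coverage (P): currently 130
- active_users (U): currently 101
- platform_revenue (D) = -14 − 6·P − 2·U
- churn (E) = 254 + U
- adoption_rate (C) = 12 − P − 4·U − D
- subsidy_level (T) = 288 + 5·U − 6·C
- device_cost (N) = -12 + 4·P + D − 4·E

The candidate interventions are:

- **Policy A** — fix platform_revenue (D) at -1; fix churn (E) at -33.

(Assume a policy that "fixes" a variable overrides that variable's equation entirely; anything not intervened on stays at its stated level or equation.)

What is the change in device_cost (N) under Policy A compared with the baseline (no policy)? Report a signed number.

Baseline:
  P = 130
  U = 101
  D = -14 − 6·130 − 2·101 = -996
  E = 254 + 101 = 355
  N = -12 + 4·130 + (-996) − 4·355 = -1908
Policy A (D := -1, E := -33):
  P = 130
  U = 101
  D = -1
  E = -33
  N = -12 + 4·130 + (-1) − 4·(-33) = 639
Change in N: 639 − (-1908) = 2547

2547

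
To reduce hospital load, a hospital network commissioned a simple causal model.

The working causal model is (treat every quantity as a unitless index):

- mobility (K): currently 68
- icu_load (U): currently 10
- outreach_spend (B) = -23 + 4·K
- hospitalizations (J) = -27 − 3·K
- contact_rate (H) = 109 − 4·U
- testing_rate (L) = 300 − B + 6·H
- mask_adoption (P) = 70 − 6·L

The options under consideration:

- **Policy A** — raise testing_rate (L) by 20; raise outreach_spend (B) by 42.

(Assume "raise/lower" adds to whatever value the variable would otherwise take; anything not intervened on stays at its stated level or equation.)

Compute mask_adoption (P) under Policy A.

-2588

Policy A (L + 20, B + 42):
  K = 68
  U = 10
  B = -23 + 4·68 (+42 from intervention) = 291
  H = 109 − 4·10 = 69
  L = 300 − 291 + 6·69 (+20 from intervention) = 443
  P = 70 − 6·443 = -2588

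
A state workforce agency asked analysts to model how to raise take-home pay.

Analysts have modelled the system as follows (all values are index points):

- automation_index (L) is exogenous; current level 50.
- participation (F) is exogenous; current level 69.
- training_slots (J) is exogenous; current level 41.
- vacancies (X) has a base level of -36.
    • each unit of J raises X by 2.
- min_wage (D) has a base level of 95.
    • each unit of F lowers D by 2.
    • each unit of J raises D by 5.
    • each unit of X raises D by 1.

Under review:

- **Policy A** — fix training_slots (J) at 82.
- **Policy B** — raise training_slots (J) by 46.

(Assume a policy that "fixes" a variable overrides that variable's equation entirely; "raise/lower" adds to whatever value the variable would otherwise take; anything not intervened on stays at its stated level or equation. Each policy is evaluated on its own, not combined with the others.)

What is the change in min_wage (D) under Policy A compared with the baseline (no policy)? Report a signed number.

Baseline:
  F = 69
  J = 41
  X = -36 + 2·41 = 46
  D = 95 − 2·69 + 5·41 + 46 = 208
Policy A (J := 82):
  F = 69
  J = 82
  X = -36 + 2·82 = 128
  D = 95 − 2·69 + 5·82 + 128 = 495
Change in D: 495 − 208 = 287

287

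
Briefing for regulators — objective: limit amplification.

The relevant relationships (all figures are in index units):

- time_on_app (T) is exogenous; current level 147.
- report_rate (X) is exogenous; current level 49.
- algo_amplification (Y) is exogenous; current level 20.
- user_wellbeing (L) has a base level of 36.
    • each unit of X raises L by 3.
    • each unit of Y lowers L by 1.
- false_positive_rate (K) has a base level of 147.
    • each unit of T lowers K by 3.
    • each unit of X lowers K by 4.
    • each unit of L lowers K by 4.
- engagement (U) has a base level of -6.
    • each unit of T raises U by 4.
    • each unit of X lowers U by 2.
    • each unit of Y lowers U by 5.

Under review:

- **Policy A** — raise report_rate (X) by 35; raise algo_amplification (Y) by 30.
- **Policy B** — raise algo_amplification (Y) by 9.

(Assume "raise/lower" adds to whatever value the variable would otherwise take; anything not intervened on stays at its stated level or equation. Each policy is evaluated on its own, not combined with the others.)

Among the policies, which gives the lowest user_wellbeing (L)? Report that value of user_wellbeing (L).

154

Policy A (X + 35, Y + 30):
  X = 49 + 35 = 84
  Y = 20 + 30 = 50
  L = 36 + 3·84 − 50 = 238
Policy B (Y + 9):
  X = 49
  Y = 20 + 9 = 29
  L = 36 + 3·49 − 29 = 154
Comparing — Policy A: L=238, Policy B: L=154. Lowest is 154 (Policy B).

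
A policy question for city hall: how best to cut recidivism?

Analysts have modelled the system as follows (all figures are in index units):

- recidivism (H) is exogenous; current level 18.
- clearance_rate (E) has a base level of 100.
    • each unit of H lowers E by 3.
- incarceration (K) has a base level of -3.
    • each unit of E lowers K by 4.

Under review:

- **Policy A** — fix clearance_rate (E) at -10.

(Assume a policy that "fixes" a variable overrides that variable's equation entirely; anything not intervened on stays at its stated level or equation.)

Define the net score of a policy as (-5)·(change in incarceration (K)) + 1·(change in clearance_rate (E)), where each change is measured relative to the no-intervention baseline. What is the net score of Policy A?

Baseline:
  H = 18
  E = 100 − 3·18 = 46
  K = -3 − 4·46 = -187
Policy A (E := -10):
  H = 18
  E = -10
  K = -3 − 4·(-10) = 37
ΔK = 37 − (-187) = 224; ΔE = -10 − 46 = -56
Score = (-5)·224 + 1·(-56) = -1176

-1176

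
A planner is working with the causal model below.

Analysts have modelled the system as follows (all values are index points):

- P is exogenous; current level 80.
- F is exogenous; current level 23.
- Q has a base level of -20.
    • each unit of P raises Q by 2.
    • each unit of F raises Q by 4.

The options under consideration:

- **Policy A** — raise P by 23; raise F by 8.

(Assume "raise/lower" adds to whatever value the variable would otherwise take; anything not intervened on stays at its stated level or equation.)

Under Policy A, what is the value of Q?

Policy A (P + 23, F + 8):
  P = 80 + 23 = 103
  F = 23 + 8 = 31
  Q = -20 + 2·103 + 4·31 = 310

310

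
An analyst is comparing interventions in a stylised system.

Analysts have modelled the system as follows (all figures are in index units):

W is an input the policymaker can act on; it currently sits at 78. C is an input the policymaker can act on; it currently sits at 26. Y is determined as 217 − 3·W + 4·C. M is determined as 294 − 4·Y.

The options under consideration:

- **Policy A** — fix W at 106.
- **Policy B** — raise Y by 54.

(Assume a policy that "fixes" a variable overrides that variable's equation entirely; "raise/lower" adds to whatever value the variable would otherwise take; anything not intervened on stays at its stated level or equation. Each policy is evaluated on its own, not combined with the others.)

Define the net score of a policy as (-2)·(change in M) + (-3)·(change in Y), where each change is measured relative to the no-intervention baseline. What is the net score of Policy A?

Baseline:
  W = 78
  C = 26
  Y = 217 − 3·78 + 4·26 = 87
  M = 294 − 4·87 = -54
Policy A (W := 106):
  W = 106
  C = 26
  Y = 217 − 3·106 + 4·26 = 3
  M = 294 − 4·3 = 282
ΔM = 282 − (-54) = 336; ΔY = 3 − 87 = -84
Score = (-2)·336 + (-3)·(-84) = -420

-420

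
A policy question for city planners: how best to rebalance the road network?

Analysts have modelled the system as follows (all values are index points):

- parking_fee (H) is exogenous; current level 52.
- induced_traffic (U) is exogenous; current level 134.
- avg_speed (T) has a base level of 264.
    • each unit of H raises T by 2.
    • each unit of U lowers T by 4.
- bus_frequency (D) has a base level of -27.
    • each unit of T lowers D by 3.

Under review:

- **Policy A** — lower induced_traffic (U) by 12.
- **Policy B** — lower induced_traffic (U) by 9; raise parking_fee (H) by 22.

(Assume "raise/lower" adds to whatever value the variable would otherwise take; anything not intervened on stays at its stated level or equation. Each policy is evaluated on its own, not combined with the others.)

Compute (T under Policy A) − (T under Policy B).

-32

Policy A (U − 12):
  H = 52
  U = 134 − 12 = 122
  T = 264 + 2·52 − 4·122 = -120
Policy B (U − 9, H + 22):
  H = 52 + 22 = 74
  U = 134 − 9 = 125
  T = 264 + 2·74 − 4·125 = -88
T: -120 − (-88) = -32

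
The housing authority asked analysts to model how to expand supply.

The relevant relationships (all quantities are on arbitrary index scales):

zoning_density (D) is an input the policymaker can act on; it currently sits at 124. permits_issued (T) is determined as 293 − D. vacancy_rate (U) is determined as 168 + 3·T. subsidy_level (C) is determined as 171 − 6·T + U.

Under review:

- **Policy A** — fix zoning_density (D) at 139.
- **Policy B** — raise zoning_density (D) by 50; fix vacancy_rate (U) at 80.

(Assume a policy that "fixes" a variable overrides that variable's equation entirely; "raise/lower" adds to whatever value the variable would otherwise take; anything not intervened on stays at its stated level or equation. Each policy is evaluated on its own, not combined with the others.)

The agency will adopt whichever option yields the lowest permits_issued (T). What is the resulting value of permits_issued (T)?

Policy A (D := 139):
  D = 139
  T = 293 − 139 = 154
Policy B (D + 50, U := 80):
  D = 124 + 50 = 174
  T = 293 − 174 = 119
Comparing — Policy A: T=154, Policy B: T=119. Lowest is 119 (Policy B).

119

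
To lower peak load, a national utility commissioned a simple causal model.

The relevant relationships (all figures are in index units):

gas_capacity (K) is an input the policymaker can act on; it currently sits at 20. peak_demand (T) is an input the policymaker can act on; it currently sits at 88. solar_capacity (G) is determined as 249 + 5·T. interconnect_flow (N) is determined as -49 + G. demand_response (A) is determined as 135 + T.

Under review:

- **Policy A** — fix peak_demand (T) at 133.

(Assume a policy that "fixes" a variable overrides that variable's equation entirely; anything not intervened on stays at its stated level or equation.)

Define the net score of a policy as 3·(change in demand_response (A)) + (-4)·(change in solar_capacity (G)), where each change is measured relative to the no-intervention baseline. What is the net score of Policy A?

Baseline:
  T = 88
  G = 249 + 5·88 = 689
  A = 135 + 88 = 223
Policy A (T := 133):
  T = 133
  G = 249 + 5·133 = 914
  A = 135 + 133 = 268
ΔA = 268 − 223 = 45; ΔG = 914 − 689 = 225
Score = 3·45 + (-4)·225 = -765

-765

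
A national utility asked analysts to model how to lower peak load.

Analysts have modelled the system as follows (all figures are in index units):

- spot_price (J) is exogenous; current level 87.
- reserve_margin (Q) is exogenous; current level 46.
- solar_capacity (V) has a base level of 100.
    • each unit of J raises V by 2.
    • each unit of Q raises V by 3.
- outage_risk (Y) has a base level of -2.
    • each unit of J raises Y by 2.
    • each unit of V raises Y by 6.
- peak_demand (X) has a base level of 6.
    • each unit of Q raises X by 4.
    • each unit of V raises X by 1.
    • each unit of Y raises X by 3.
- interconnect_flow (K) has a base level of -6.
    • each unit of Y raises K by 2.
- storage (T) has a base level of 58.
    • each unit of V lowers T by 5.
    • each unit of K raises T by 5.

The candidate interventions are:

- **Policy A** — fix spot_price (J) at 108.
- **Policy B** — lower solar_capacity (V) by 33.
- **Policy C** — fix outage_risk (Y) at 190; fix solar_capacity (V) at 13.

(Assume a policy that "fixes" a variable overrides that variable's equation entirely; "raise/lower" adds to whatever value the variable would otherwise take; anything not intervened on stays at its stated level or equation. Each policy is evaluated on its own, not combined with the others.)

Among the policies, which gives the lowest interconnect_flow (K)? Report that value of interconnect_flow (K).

Policy A (J := 108):
  J = 108
  Q = 46
  V = 100 + 2·108 + 3·46 = 454
  Y = -2 + 2·108 + 6·454 = 2938
  K = -6 + 2·2938 = 5870
Policy B (V − 33):
  J = 87
  Q = 46
  V = 100 + 2·87 + 3·46 (−33 from intervention) = 379
  Y = -2 + 2·87 + 6·379 = 2446
  K = -6 + 2·2446 = 4886
Policy C (Y := 190, V := 13):
  J = 87
  Q = 46
  V = 13
  Y = 190
  K = -6 + 2·190 = 374
Comparing — Policy A: K=5870, Policy B: K=4886, Policy C: K=374. Lowest is 374 (Policy C).

374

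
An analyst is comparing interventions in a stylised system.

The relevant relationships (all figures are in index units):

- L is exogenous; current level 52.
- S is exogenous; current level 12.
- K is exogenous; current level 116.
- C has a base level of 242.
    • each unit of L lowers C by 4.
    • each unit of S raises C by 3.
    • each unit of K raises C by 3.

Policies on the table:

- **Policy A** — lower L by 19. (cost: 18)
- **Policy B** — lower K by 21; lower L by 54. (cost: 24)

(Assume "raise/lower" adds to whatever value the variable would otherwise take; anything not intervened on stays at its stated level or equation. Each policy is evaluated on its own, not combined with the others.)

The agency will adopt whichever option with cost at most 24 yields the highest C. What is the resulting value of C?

571

Policy A (L − 19):
  L = 52 − 19 = 33
  S = 12
  K = 116
  C = 242 − 4·33 + 3·12 + 3·116 = 494
Policy B (K − 21, L − 54):
  L = 52 − 54 = -2
  S = 12
  K = 116 − 21 = 95
  C = 242 − 4·(-2) + 3·12 + 3·95 = 571
Comparing — Policy A: C=494, Policy B: C=571. Highest is 571 (Policy B).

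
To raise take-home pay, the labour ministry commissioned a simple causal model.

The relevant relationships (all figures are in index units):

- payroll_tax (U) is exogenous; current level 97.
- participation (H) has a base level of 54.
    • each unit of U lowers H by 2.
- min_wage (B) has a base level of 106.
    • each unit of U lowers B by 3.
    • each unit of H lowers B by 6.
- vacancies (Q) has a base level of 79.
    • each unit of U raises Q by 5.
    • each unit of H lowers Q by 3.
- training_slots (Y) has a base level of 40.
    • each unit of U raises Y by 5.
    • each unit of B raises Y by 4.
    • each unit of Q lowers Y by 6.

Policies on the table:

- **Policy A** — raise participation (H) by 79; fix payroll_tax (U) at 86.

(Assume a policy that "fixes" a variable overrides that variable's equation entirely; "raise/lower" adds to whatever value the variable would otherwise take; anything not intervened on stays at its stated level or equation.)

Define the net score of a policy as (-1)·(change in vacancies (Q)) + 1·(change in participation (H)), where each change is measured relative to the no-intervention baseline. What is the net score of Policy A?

Baseline:
  U = 97
  H = 54 − 2·97 = -140
  Q = 79 + 5·97 − 3·(-140) = 984
Policy A (H + 79, U := 86):
  U = 86
  H = 54 − 2·86 (+79 from intervention) = -39
  Q = 79 + 5·86 − 3·(-39) = 626
ΔQ = 626 − 984 = -358; ΔH = -39 − (-140) = 101
Score = (-1)·(-358) + 1·101 = 459

459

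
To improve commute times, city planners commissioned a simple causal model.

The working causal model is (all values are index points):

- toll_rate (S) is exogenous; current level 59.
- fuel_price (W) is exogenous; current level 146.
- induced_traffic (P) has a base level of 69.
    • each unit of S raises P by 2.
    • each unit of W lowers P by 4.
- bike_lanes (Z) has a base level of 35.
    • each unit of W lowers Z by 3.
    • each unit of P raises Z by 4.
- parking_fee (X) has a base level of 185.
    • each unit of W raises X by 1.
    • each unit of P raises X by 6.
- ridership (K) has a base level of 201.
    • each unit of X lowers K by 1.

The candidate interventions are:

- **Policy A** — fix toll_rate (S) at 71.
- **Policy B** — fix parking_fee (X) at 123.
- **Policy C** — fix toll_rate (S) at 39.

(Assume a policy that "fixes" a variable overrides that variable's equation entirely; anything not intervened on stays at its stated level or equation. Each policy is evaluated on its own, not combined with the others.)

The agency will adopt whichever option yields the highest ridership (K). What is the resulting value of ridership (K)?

2492

Policy A (S := 71):
  S = 71
  W = 146
  P = 69 + 2·71 − 4·146 = -373
  X = 185 + 146 + 6·(-373) = -1907
  K = 201 − (-1907) = 2108
Policy B (X := 123):
  S = 59
  W = 146
  P = 69 + 2·59 − 4·146 = -397
  X = 123
  K = 201 − 123 = 78
Policy C (S := 39):
  S = 39
  W = 146
  P = 69 + 2·39 − 4·146 = -437
  X = 185 + 146 + 6·(-437) = -2291
  K = 201 − (-2291) = 2492
Comparing — Policy A: K=2108, Policy B: K=78, Policy C: K=2492. Highest is 2492 (Policy C).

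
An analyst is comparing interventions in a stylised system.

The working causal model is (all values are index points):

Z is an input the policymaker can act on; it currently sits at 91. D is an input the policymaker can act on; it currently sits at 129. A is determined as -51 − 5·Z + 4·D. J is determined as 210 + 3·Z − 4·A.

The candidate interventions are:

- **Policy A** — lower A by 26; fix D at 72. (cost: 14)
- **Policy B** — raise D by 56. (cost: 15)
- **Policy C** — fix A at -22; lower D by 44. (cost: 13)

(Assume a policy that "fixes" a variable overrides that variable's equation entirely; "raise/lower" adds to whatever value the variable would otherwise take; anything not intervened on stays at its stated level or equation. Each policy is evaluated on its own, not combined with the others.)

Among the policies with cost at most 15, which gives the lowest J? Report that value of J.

Policy A (A − 26, D := 72):
  Z = 91
  D = 72
  A = -51 − 5·91 + 4·72 (−26 from intervention) = -244
  J = 210 + 3·91 − 4·(-244) = 1459
Policy B (D + 56):
  Z = 91
  D = 129 + 56 = 185
  A = -51 − 5·91 + 4·185 = 234
  J = 210 + 3·91 − 4·234 = -453
Policy C (A := -22, D − 44):
  Z = 91
  D = 129 − 44 = 85
  A = -22
  J = 210 + 3·91 − 4·(-22) = 571
Comparing — Policy A: J=1459, Policy B: J=-453, Policy C: J=571. Lowest is -453 (Policy B).

-453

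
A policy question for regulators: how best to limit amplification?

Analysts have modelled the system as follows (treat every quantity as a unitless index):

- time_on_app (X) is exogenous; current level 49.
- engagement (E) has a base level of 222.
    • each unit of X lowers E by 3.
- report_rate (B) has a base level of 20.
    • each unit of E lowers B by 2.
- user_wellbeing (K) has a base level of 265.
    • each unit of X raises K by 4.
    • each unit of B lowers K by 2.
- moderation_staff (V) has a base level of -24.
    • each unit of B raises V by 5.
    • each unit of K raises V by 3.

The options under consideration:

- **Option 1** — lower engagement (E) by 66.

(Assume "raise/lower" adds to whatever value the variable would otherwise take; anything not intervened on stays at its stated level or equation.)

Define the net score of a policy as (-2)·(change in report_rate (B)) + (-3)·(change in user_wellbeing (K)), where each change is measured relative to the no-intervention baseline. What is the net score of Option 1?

Baseline:
  X = 49
  E = 222 − 3·49 = 75
  B = 20 − 2·75 = -130
  K = 265 + 4·49 − 2·(-130) = 721
Option 1 (E − 66):
  X = 49
  E = 222 − 3·49 (−66 from intervention) = 9
  B = 20 − 2·9 = 2
  K = 265 + 4·49 − 2·2 = 457
ΔB = 2 − (-130) = 132; ΔK = 457 − 721 = -264
Score = (-2)·132 + (-3)·(-264) = 528

528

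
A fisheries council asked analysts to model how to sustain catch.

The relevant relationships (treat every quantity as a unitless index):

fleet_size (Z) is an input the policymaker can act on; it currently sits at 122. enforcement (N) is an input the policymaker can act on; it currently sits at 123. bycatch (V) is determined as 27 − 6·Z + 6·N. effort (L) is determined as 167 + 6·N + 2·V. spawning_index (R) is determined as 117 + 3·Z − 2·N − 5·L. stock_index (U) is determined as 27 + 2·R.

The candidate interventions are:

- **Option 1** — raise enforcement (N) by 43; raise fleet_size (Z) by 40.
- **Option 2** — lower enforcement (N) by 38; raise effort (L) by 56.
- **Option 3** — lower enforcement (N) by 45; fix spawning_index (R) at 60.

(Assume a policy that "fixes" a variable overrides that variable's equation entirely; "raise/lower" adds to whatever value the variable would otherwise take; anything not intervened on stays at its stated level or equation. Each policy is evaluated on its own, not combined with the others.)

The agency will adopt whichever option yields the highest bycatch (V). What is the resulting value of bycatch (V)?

51

Option 1 (N + 43, Z + 40):
  Z = 122 + 40 = 162
  N = 123 + 43 = 166
  V = 27 − 6·162 + 6·166 = 51
Option 2 (N − 38, L + 56):
  Z = 122
  N = 123 − 38 = 85
  V = 27 − 6·122 + 6·85 = -195
Option 3 (N − 45, R := 60):
  Z = 122
  N = 123 − 45 = 78
  V = 27 − 6·122 + 6·78 = -237
Comparing — Option 1: V=51, Option 2: V=-195, Option 3: V=-237. Highest is 51 (Option 1).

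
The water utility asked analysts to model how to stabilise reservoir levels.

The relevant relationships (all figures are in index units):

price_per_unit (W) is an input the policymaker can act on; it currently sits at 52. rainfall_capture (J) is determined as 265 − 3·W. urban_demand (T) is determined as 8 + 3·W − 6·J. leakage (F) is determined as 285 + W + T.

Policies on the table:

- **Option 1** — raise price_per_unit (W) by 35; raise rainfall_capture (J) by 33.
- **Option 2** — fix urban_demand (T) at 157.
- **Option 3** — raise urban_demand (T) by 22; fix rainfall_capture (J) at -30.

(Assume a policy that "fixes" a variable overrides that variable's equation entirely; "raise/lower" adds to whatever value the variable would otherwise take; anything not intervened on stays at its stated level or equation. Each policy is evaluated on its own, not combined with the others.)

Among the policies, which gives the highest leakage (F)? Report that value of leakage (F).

703

Option 1 (W + 35, J + 33):
  W = 52 + 35 = 87
  J = 265 − 3·87 (+33 from intervention) = 37
  T = 8 + 3·87 − 6·37 = 47
  F = 285 + 87 + 47 = 419
Option 2 (T := 157):
  W = 52
  J = 265 − 3·52 = 109
  T = 157
  F = 285 + 52 + 157 = 494
Option 3 (T + 22, J := -30):
  W = 52
  J = -30
  T = 8 + 3·52 − 6·(-30) (+22 from intervention) = 366
  F = 285 + 52 + 366 = 703
Comparing — Option 1: F=419, Option 2: F=494, Option 3: F=703. Highest is 703 (Option 3).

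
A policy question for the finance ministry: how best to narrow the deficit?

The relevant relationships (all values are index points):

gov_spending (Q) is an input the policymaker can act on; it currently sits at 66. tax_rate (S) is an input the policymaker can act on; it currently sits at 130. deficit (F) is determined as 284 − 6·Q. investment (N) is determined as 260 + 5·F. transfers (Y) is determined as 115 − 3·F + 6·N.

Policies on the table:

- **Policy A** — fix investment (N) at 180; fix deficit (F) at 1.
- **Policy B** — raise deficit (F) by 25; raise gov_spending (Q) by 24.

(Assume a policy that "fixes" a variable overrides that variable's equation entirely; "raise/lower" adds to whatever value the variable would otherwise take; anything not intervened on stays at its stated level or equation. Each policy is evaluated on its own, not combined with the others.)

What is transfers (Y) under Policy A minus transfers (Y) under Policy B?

Policy A (N := 180, F := 1):
  Q = 66
  F = 1
  N = 180
  Y = 115 − 3·1 + 6·180 = 1192
Policy B (F + 25, Q + 24):
  Q = 66 + 24 = 90
  F = 284 − 6·90 (+25 from intervention) = -231
  N = 260 + 5·(-231) = -895
  Y = 115 − 3·(-231) + 6·(-895) = -4562
Y: 1192 − (-4562) = 5754

5754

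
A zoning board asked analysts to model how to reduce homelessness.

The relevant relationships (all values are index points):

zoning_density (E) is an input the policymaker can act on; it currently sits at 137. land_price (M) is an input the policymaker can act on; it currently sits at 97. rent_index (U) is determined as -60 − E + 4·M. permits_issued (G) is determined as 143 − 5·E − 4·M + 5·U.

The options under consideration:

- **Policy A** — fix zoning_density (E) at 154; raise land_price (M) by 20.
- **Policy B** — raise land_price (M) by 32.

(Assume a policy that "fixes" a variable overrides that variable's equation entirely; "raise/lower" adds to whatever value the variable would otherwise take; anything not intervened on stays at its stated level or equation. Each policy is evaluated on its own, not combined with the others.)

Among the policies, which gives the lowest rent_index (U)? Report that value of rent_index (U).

254

Policy A (E := 154, M + 20):
  E = 154
  M = 97 + 20 = 117
  U = -60 − 154 + 4·117 = 254
Policy B (M + 32):
  E = 137
  M = 97 + 32 = 129
  U = -60 − 137 + 4·129 = 319
Comparing — Policy A: U=254, Policy B: U=319. Lowest is 254 (Policy A).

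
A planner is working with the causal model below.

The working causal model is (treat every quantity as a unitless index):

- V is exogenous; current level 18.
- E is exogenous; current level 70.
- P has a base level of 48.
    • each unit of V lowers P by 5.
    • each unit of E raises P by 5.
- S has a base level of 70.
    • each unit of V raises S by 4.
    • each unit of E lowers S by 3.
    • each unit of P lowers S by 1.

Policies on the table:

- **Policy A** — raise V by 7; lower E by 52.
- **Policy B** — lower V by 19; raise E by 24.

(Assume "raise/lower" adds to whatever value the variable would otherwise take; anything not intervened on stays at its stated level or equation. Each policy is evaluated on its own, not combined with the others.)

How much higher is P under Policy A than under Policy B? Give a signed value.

Policy A (V + 7, E − 52):
  V = 18 + 7 = 25
  E = 70 − 52 = 18
  P = 48 − 5·25 + 5·18 = 13
Policy B (V − 19, E + 24):
  V = 18 − 19 = -1
  E = 70 + 24 = 94
  P = 48 − 5·(-1) + 5·94 = 523
P: 13 − 523 = -510

-510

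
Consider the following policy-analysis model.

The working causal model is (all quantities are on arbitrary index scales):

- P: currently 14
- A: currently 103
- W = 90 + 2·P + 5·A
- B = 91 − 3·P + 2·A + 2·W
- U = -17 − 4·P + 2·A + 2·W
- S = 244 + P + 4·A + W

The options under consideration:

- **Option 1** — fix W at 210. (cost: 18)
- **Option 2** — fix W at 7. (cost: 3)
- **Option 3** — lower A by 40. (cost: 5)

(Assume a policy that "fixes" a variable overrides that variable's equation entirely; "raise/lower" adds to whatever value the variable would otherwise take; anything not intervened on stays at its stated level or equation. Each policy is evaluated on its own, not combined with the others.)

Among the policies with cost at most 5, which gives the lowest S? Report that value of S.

677

Option 2 (W := 7):
  P = 14
  A = 103
  W = 7
  S = 244 + 14 + 4·103 + 7 = 677
Option 3 (A − 40):
  P = 14
  A = 103 − 40 = 63
  W = 90 + 2·14 + 5·63 = 433
  S = 244 + 14 + 4·63 + 433 = 943
Comparing — Option 2: S=677, Option 3: S=943. Lowest is 677 (Option 2).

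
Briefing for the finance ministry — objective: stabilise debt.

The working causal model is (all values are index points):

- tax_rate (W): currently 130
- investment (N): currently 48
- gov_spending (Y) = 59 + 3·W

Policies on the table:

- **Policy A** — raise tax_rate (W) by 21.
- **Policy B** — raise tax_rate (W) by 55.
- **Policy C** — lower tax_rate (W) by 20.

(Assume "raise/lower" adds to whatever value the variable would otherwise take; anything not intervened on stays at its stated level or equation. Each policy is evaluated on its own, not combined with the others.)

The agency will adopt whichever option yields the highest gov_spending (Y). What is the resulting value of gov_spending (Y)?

Policy A (W + 21):
  W = 130 + 21 = 151
  Y = 59 + 3·151 = 512
Policy B (W + 55):
  W = 130 + 55 = 185
  Y = 59 + 3·185 = 614
Policy C (W − 20):
  W = 130 − 20 = 110
  Y = 59 + 3·110 = 389
Comparing — Policy A: Y=512, Policy B: Y=614, Policy C: Y=389. Highest is 614 (Policy B).

614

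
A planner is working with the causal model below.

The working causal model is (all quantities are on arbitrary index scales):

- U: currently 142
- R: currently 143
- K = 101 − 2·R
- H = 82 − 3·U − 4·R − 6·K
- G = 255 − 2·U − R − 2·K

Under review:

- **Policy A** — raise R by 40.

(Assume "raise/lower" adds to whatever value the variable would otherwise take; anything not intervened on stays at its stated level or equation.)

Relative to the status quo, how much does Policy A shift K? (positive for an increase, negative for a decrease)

-80

Baseline:
  R = 143
  K = 101 − 2·143 = -185
Policy A (R + 40):
  R = 143 + 40 = 183
  K = 101 − 2·183 = -265
Change in K: -265 − (-185) = -80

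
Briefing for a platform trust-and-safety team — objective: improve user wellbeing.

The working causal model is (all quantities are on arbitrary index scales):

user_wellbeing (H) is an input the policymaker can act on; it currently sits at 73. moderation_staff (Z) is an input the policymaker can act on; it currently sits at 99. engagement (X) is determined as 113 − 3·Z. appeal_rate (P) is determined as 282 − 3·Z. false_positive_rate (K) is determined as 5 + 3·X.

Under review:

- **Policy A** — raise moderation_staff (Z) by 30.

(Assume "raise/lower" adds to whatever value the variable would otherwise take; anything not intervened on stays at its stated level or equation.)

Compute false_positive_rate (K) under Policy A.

-817

Policy A (Z + 30):
  Z = 99 + 30 = 129
  X = 113 − 3·129 = -274
  K = 5 + 3·(-274) = -817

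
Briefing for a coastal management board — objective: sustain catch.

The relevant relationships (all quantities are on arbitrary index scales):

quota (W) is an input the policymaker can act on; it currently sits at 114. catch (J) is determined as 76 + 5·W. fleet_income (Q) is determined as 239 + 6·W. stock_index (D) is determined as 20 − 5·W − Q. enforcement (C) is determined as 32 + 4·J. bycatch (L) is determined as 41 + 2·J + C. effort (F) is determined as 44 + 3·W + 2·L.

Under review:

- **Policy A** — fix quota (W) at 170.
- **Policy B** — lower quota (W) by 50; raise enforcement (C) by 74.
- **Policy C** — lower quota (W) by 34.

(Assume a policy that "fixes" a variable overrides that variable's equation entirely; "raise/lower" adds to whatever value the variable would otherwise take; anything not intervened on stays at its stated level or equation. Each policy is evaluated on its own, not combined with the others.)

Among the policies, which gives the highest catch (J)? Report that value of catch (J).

926

Policy A (W := 170):
  W = 170
  J = 76 + 5·170 = 926
Policy B (W − 50, C + 74):
  W = 114 − 50 = 64
  J = 76 + 5·64 = 396
Policy C (W − 34):
  W = 114 − 34 = 80
  J = 76 + 5·80 = 476
Comparing — Policy A: J=926, Policy B: J=396, Policy C: J=476. Highest is 926 (Policy A).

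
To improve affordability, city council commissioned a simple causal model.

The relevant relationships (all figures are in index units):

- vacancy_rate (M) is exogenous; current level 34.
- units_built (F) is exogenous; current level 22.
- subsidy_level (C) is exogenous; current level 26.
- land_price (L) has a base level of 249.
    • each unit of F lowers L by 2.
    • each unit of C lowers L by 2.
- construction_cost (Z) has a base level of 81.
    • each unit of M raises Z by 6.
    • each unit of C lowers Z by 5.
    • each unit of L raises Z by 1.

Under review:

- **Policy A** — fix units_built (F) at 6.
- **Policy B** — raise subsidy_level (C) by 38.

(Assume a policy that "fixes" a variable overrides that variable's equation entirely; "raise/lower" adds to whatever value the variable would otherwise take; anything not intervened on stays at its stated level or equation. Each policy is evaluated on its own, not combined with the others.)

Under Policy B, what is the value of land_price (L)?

77

Policy B (C + 38):
  F = 22
  C = 26 + 38 = 64
  L = 249 − 2·22 − 2·64 = 77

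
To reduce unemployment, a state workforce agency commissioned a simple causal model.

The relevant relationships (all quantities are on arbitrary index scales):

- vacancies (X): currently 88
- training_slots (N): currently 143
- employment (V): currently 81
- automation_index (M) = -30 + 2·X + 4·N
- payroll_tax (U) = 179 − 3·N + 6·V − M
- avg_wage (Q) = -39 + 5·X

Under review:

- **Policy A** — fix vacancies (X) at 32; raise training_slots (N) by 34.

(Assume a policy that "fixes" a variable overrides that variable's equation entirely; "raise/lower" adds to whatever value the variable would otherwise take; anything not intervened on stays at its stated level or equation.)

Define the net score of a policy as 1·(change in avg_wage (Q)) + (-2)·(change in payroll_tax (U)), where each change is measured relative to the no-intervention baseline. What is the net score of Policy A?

-28

Baseline:
  X = 88
  N = 143
  V = 81
  M = -30 + 2·88 + 4·143 = 718
  U = 179 − 3·143 + 6·81 − 718 = -482
  Q = -39 + 5·88 = 401
Policy A (X := 32, N + 34):
  X = 32
  N = 143 + 34 = 177
  V = 81
  M = -30 + 2·32 + 4·177 = 742
  U = 179 − 3·177 + 6·81 − 742 = -608
  Q = -39 + 5·32 = 121
ΔQ = 121 − 401 = -280; ΔU = -608 − (-482) = -126
Score = 1·(-280) + (-2)·(-126) = -28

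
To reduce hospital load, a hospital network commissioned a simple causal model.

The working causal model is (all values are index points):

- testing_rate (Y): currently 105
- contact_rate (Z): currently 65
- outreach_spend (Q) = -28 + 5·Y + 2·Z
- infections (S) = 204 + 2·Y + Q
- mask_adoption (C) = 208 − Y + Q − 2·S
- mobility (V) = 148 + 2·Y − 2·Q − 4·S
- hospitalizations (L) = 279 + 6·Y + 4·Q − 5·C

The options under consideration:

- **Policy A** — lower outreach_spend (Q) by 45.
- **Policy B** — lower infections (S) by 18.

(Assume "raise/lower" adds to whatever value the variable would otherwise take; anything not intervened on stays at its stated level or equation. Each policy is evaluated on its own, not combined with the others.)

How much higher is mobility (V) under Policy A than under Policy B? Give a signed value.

Policy A (Q − 45):
  Y = 105
  Z = 65
  Q = -28 + 5·105 + 2·65 (−45 from intervention) = 582
  S = 204 + 2·105 + 582 = 996
  V = 148 + 2·105 − 2·582 − 4·996 = -4790
Policy B (S − 18):
  Y = 105
  Z = 65
  Q = -28 + 5·105 + 2·65 = 627
  S = 204 + 2·105 + 627 (−18 from intervention) = 1023
  V = 148 + 2·105 − 2·627 − 4·1023 = -4988
V: -4790 − (-4988) = 198

198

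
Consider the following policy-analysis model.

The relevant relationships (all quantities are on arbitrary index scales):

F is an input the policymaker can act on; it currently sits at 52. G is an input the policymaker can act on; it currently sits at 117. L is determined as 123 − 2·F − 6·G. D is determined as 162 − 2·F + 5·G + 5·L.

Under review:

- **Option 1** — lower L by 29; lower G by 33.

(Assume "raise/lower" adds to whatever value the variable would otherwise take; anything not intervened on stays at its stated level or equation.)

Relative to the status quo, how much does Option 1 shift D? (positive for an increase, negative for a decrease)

680

Baseline:
  F = 52
  G = 117
  L = 123 − 2·52 − 6·117 = -683
  D = 162 − 2·52 + 5·117 + 5·(-683) = -2772
Option 1 (L − 29, G − 33):
  F = 52
  G = 117 − 33 = 84
  L = 123 − 2·52 − 6·84 (−29 from intervention) = -514
  D = 162 − 2·52 + 5·84 + 5·(-514) = -2092
Change in D: -2092 − (-2772) = 680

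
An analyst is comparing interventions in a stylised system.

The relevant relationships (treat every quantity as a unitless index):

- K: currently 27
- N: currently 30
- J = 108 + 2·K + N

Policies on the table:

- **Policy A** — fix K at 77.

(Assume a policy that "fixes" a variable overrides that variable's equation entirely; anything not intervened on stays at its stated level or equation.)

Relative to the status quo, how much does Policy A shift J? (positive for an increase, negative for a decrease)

100

Baseline:
  K = 27
  N = 30
  J = 108 + 2·27 + 30 = 192
Policy A (K := 77):
  K = 77
  N = 30
  J = 108 + 2·77 + 30 = 292
Change in J: 292 − 192 = 100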